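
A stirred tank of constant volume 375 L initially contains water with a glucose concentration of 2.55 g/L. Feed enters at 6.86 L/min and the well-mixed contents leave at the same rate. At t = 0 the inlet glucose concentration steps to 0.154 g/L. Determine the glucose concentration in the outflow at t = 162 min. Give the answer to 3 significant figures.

Unsteady species balance (constant V, well mixed): V dC/dt = Q(C_in − C).
Rewrite as dC/dt + C/τ = C_in/τ, τ = V/Q = 54.665 min.
Integrating: C(t) = C_in + (C₀ − C_in) e^(−t/τ).
C(162) = 0.154 + (2.55 − 0.154)·e^(−162/54.665) = 0.154 + (2.3960)·0.051637 = 0.27772 g/L.

0.278 g/L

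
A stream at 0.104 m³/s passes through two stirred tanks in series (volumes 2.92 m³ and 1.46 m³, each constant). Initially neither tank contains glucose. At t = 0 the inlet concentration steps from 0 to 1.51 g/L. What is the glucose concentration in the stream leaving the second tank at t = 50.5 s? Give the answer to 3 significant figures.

1.05 g/L

Species balance on tank i: dCᵢ/dt = (Cᵢ₋₁ − Cᵢ)/τᵢ with τᵢ = Vᵢ/Q.
τ₁ = 2.92/0.104 = 28.077 s; τ₂ = 1.46/0.104 = 14.038 s.
Solving the cascade with C₁(0)=C₂(0)=0 gives C₂(t) = C_in[1 − (τ₁ e^(−t/τ₁) − τ₂ e^(−t/τ₂))/(τ₁ − τ₂)].
At t = 50.5: e^(−t/τ₁) = 0.16553, e^(−t/τ₂) = 0.027399.
C₂ = 1.51·[1 − (28.077·0.16553 − 14.038·0.027399)/(14.038)] = 1.51·0.69635 = 1.0515 g/L.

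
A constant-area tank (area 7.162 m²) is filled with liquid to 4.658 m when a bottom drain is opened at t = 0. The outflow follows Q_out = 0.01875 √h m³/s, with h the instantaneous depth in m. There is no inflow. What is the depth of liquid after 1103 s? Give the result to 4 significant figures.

Unsteady balance on liquid volume: A dh/dt = −0.01875 √h.
∫ h^(−1/2) dh = −(0.01875/A) ∫ dt, giving 2√h = 2√h₀ − (0.01875/A) t.
√h = √4.658 − 0.01875·1103/(2·7.162) = 2.15824 − 1.44382 = 0.714422.
h = 0.714422² = 0.510399 m.

0.5104 m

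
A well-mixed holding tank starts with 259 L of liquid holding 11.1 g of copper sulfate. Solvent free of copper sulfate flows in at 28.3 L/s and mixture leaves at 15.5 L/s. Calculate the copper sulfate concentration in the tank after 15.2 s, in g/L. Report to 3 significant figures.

0.0124 g/L

Let m(t) be the amount of copper sulfate. Volume: V(t) = V₀ + (Q_in − Q_out) t = 259 + 12.800 t; V(15.2) = 453.56 L.
Solute balance: dm/dt = 0 − Q_out C = −Q_out m/V(t).
Separate: dm/m = −Q_out dt/V(t) ⇒ ln(m/m₀) = −(Q_out/(Q_in−Q_out)) ln(V/V₀).
m = m₀ (V₀/V)^(Q_out/(Q_in−Q_out)) = 11.1 × (259/453.56)^(1.2109) = 5.6320 g.
C = m/V = 5.6320/453.56 = 0.012417 g/L.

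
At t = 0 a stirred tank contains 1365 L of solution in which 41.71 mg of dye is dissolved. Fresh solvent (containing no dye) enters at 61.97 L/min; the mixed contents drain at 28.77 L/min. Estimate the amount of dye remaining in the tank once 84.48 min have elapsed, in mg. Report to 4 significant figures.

15.85 mg

Total volume: dV/dt = Q_in − Q_out = 33.2000 L/min, so V(t) = 1365 + 33.2000 t and V(84.48) = 4169.74 L.
Species balance (pure solvent in): dm/dt = −Q_out · m/V(t).
Separate: dm/m = −Q_out dt/V(t) ⇒ ln(m/m₀) = −(Q_out/(Q_in−Q_out)) ln(V/V₀).
m = m₀ (V₀/V)^(Q_out/(Q_in−Q_out)) = 41.71 × (1365/4169.74)^(0.866566) = 15.8481 mg.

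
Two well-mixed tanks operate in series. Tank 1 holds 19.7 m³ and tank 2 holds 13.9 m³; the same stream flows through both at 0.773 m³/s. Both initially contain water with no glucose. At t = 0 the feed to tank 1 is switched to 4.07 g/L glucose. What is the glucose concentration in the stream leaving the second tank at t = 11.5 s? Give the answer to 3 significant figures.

Each tank obeys Vᵢ dCᵢ/dt = Q(Cᵢ₋₁ − Cᵢ), so τᵢ = Vᵢ/Q.
τ₁ = 19.7/0.773 = 25.485 s; τ₂ = 13.9/0.773 = 17.982 s.
Tank 1: C₁ = C_in(1 − e^(−t/τ₁)). Tank 2 (τ₁ ≠ τ₂): C₂ = C_in[1 − (τ₁ e^(−t/τ₁) − τ₂ e^(−t/τ₂))/(τ₁ − τ₂)].
At t = 11.5: e^(−t/τ₁) = 0.63684, e^(−t/τ₂) = 0.52754.
C₂ = 4.07·[1 − (25.485·0.63684 − 17.982·0.52754)/(7.5032)] = 4.07·0.10123 = 0.41200 g/L.

0.412 g/L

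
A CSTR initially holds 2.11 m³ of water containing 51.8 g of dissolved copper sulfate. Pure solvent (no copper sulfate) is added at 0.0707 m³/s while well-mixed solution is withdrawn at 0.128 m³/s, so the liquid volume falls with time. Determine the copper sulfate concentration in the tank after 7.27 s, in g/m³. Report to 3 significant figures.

18.7 g/m³

Let m(t) be the amount of copper sulfate. Volume: V(t) = V₀ + (Q_in − Q_out) t = 2.11 − 0.057300 t; V(7.27) = 1.6934 m³.
No copper sulfate enters, so dm/dt = −Q_out · (m/V).
dm/m = −Q_out dt/(V₀ − 0.057300 t); integrating gives ln(m/m₀) = −(Q_out/(Q_in−Q_out)) ln(V/V₀).
m = m₀ (V₀/V)^(Q_out/(Q_in−Q_out)) = 51.8 × (2.11/1.6934)^(-2.2339) = 31.693 g.
C = m/V = 31.693/1.6934 = 18.715 g/m³.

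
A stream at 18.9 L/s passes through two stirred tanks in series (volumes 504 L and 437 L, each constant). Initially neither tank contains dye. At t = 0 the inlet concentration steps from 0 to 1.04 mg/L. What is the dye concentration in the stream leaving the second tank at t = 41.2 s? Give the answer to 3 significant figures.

Time constants: τᵢ = Vᵢ/Q for each well-mixed tank.
τ₁ = 504/18.9 = 26.667 s; τ₂ = 437/18.9 = 23.122 s.
Solving the cascade with C₁(0)=C₂(0)=0 gives C₂(t) = C_in[1 − (τ₁ e^(−t/τ₁) − τ₂ e^(−t/τ₂))/(τ₁ − τ₂)].
At t = 41.2: e^(−t/τ₁) = 0.21331, e^(−t/τ₂) = 0.16832.
C₂ = 1.04·[1 − (26.667·0.21331 − 23.122·0.16832)/(3.5450)] = 1.04·0.49325 = 0.51298 mg/L.

0.513 mg/L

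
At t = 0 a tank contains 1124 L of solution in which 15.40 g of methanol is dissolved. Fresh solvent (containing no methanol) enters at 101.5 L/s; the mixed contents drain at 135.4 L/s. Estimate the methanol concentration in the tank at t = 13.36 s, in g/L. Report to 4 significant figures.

0.002925 g/L

Total volume: dV/dt = Q_in − Q_out = -33.9000 L/s, so V(t) = 1124 − 33.9000 t and V(13.36) = 671.096 L.
No methanol enters, so dm/dt = −Q_out · (m/V).
dm/m = −Q_out dt/(V₀ − 33.9000 t); integrating gives ln(m/m₀) = −(Q_out/(Q_in−Q_out)) ln(V/V₀).
m = m₀ (V₀/V)^(Q_out/(Q_in−Q_out)) = 15.40 × (1124/671.096)^(-3.99410) = 1.96298 g.
C = m/V = 1.96298/671.096 = 0.00292503 g/L.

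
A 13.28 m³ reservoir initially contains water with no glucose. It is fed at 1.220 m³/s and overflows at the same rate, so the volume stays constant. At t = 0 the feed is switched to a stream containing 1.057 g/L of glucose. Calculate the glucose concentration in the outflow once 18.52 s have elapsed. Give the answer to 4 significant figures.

Accumulation = in − out for the solute gives V dC/dt = Q(C_in − C).
So dC/dt = (C_in − C)/τ with τ = V/Q = 13.28/1.220 = 10.8852 s.
C approaches C_in exponentially: C(t) = C_in + (C₀ − C_in) e^(−t/τ).
C(18.52) = 1.057 + (0 − 1.057)·e^(−18.52/10.8852) = 1.057 + (-1.05700)·0.182431 = 0.864171 g/L.

0.8642 g/L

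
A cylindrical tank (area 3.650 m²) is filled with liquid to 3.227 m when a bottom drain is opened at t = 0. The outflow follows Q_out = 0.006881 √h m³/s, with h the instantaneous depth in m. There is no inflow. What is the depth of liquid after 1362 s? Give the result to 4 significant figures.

0.2627 m

With no inflow, A dh/dt = −0.006881 √h.
Separate and integrate: 2(√h − √h₀) = −(0.006881/A) t.
√h = √3.227 − 0.006881·1362/(2·3.650) = 1.79639 − 1.28382 = 0.512560.
h = 0.512560² = 0.262718 m.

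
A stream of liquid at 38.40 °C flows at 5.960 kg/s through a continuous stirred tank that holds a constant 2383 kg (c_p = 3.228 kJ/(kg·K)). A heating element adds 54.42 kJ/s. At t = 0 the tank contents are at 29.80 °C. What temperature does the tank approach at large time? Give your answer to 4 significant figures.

First-law balance (no shaft work): M c_p dT/dt = ṁ c_p (T_in − T) + 54.42.
At steady state dT/dt = 0 ⇒ T_ss = T_in + Q̇/(ṁ c_p) = 38.40 + 54.42/(5.960·3.228) = 41.2286 °C.

41.23 °C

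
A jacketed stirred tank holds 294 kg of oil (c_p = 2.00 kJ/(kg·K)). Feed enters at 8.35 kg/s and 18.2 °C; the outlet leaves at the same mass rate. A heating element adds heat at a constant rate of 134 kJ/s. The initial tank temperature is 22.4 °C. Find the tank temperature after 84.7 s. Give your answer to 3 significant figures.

First-law balance (no shaft work): M c_p dT/dt = ṁ c_p (T_in − T) + 134.
τ = M/ṁ = 35.210 s; T_ss = T_in + Q̇/(ṁ c_p) = 18.2 + 134/(8.35·2.00) = 26.224 °C.
This is linear first-order; T(t) = T_ss + (T₀ − T_ss) e^(−t/τ).
T(84.7) = 26.224 + (-3.8240)·e^(−84.7/35.210) = 26.224 + (-3.8240)·0.090212 = 25.879 °C.

25.9 °C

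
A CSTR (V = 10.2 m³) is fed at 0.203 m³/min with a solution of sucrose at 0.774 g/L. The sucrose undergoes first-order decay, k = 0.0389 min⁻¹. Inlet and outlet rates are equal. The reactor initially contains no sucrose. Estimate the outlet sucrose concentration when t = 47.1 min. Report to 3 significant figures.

0.246 g/L

V dC/dt = Q(C_in − C) − k V C.
This is linear with rate a = Q/V + k = 0.058802 min⁻¹.
C_ss = Q C_in/(Q + kV) = 0.26197 g/L; C(t) = C_ss + (C₀ − C_ss) e^(−a t).
C(47.1) = 0.26197 + (-0.26197)·e^(−0.058802·47.1) = 0.26197 + (-0.26197)·0.062689 = 0.24554 g/L.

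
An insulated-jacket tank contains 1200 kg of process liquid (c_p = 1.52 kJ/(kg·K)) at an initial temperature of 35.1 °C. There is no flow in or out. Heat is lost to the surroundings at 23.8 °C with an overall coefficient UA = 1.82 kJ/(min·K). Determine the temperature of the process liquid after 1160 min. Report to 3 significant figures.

27.4 °C

Energy balance: M c_p dT/dt = −UA(T − T_amb).
dT/dt = (T_ss − T)/τ with T_ss = T_amb = 23.800 °C, τ = M c_p/UA = 1200·1.52/1.82 = 1002.2 min.
Solution: T(t) = T_ss + (T₀ − T_ss) e^(−t/τ).
T(1160) = 23.800 + (11.300)·0.31428 = 27.351 °C.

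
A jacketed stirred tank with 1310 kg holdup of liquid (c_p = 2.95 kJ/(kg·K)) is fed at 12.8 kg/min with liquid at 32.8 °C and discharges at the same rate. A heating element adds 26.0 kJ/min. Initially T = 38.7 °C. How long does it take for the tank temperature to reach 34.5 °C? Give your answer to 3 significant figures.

M c_p dT/dt = ṁ c_p (T_in − T) + Q̇.
τ = M/ṁ = 102.34 min; T_ss = T_in + Q̇/(ṁ c_p) = 33.489 °C.
T(t) = T_ss + (T₀ − T_ss) e^(−t/τ). Set T = 34.5:
e^(−t/τ) = (34.5 − 33.489)/(38.7 − 33.489) = 0.19408
t = −102.34 · ln(0.19408) = 167.79 min.

168 min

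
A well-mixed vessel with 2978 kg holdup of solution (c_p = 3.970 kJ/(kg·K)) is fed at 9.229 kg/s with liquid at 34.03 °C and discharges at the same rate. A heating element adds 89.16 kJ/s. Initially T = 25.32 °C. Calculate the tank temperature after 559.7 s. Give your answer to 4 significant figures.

34.50 °C

Energy balance: M c_p dT/dt = ṁ c_p (T_in − T) + 89.16.
τ = M/ṁ = 322.679 s; T_ss = T_in + Q̇/(ṁ c_p) = 34.03 + 89.16/(9.229·3.970) = 36.4635 °C.
Integrating: T(t) = T_ss + (T₀ − T_ss) e^(−t/τ).
T(559.7) = 36.4635 + (-11.1435)·e^(−559.7/322.679) = 36.4635 + (-11.1435)·0.176481 = 34.4969 °C.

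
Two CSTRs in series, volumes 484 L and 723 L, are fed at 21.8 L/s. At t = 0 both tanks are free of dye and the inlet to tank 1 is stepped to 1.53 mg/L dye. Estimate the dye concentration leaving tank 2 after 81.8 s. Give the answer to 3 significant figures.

Each tank obeys Vᵢ dCᵢ/dt = Q(Cᵢ₋₁ − Cᵢ), so τᵢ = Vᵢ/Q.
τ₁ = 484/21.8 = 22.202 s; τ₂ = 723/21.8 = 33.165 s.
Tank 1: C₁ = C_in(1 − e^(−t/τ₁)). Tank 2 (τ₁ ≠ τ₂): C₂ = C_in[1 − (τ₁ e^(−t/τ₁) − τ₂ e^(−t/τ₂))/(τ₁ − τ₂)].
At t = 81.8: e^(−t/τ₁) = 0.025113, e^(−t/τ₂) = 0.084886.
C₂ = 1.53·[1 − (22.202·0.025113 − 33.165·0.084886)/(-10.963)] = 1.53·0.79407 = 1.2149 mg/L.

1.21 mg/L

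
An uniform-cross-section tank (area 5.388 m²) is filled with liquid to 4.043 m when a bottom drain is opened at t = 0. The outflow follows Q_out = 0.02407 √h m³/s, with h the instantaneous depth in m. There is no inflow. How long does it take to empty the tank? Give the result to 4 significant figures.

With no inflow, A dh/dt = −0.02407 √h.
∫ h^(−1/2) dh = −(0.02407/A) ∫ dt, giving 2√h = 2√h₀ − (0.02407/A) t.
Tank is empty when √h = 0: t_empty = 2A√h₀/0.02407.
t_empty = 2·5.388·√4.043/0.02407 = 10.7760·2.01072/0.02407 = 900.188 s.

900.2 s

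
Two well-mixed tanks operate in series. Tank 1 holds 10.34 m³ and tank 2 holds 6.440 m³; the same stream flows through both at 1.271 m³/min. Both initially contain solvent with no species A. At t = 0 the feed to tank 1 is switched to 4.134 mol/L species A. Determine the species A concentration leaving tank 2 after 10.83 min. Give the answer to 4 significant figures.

Species balance on tank i: dCᵢ/dt = (Cᵢ₋₁ − Cᵢ)/τᵢ with τᵢ = Vᵢ/Q.
τ₁ = 10.34/1.271 = 8.13533 min; τ₂ = 6.440/1.271 = 5.06688 min.
Tank 1: C₁ = C_in(1 − e^(−t/τ₁)). Tank 2 (τ₁ ≠ τ₂): C₂ = C_in[1 − (τ₁ e^(−t/τ₁) − τ₂ e^(−t/τ₂))/(τ₁ − τ₂)].
At t = 10.83: e^(−t/τ₁) = 0.264152, e^(−t/τ₂) = 0.117960.
C₂ = 4.134·[1 − (8.13533·0.264152 − 5.06688·0.117960)/(3.06845)] = 4.134·0.494444 = 2.04403 mol/L.

2.044 mol/L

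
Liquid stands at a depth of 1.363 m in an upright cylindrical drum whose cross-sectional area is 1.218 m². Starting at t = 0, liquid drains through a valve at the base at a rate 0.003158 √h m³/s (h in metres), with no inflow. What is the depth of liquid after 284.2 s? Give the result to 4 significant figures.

A dh/dt = −Q_out = −0.003158 √h.
This is separable: 2 d(√h)/dt = −0.003158/A, so √h = √h₀ − (0.003158/(2A)) t.
√h = √1.363 − 0.003158·284.2/(2·1.218) = 1.16748 − 0.368433 = 0.799043.
h = 0.799043² = 0.638469 m.

0.6385 m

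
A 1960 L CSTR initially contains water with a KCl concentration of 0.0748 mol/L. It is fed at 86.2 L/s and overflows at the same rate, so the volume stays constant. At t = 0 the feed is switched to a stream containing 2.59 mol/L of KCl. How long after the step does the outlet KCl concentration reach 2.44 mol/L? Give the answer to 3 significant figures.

64.1 s

Species balance: V dC/dt = Q(C_in − C) ⇒ τ = V/Q = 22.738 s.
C(t) = C_in + (C₀ − C_in) e^(−t/τ). Set C = 2.44 and solve for t:
e^(−t/τ) = (C − C_in)/(C₀ − C_in) = (2.44 − 2.59)/(0.0748 − 2.59) = 0.059637
t = −τ ln(…) = 22.738 × 2.8195 = 64.109 s.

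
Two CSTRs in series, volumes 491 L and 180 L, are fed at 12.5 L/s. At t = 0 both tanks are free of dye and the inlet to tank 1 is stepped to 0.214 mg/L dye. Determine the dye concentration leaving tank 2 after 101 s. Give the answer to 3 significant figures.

0.188 mg/L

Time constants: τᵢ = Vᵢ/Q for each well-mixed tank.
τ₁ = 491/12.5 = 39.280 s; τ₂ = 180/12.5 = 14.400 s.
Solving the cascade with C₁(0)=C₂(0)=0 gives C₂(t) = C_in[1 − (τ₁ e^(−t/τ₁) − τ₂ e^(−t/τ₂))/(τ₁ − τ₂)].
At t = 101: e^(−t/τ₁) = 0.076437, e^(−t/τ₂) = 0.00089930.
C₂ = 0.214·[1 − (39.280·0.076437 − 14.400·0.00089930)/(24.880)] = 0.214·0.87984 = 0.18829 mg/L.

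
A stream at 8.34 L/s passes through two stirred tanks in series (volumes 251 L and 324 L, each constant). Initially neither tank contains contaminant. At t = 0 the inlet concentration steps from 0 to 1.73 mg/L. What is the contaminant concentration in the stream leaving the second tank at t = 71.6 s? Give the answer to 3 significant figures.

Time constants: τᵢ = Vᵢ/Q for each well-mixed tank.
τ₁ = 251/8.34 = 30.096 s; τ₂ = 324/8.34 = 38.849 s.
Solving the cascade with C₁(0)=C₂(0)=0 gives C₂(t) = C_in[1 − (τ₁ e^(−t/τ₁) − τ₂ e^(−t/τ₂))/(τ₁ − τ₂)].
At t = 71.6: e^(−t/τ₁) = 0.092638, e^(−t/τ₂) = 0.15834.
C₂ = 1.73·[1 − (30.096·0.092638 − 38.849·0.15834)/(-8.7530)] = 1.73·0.61577 = 1.0653 mg/L.

1.07 mg/L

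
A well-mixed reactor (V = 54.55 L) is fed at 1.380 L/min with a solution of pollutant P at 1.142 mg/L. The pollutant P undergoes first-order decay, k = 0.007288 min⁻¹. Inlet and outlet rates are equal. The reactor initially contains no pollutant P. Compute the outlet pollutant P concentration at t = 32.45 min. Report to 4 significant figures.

Accumulation = in − out − consumed: V dC/dt = Q C_in − Q C − k V C.
This is linear with rate a = Q/V + k = 0.0325859 min⁻¹.
C_ss = Q C_in/(Q + kV) = 0.886586 mg/L; C(t) = C_ss + (C₀ − C_ss) e^(−a t).
C(32.45) = 0.886586 + (-0.886586)·e^(−0.0325859·32.45) = 0.886586 + (-0.886586)·0.347354 = 0.578627 mg/L.

0.5786 mg/L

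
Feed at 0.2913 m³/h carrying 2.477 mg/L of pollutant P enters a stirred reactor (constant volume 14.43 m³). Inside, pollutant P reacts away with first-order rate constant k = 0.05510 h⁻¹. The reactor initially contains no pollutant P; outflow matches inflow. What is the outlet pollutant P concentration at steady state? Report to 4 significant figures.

Accumulation = in − out − consumed: V dC/dt = Q C_in − Q C − k V C.
At steady state: 0 = Q C_in − (Q + kV) C_ss, so C_ss = Q C_in/(Q + kV).
C_ss = 0.2913·2.477/(0.2913 + 0.05510·14.43) = 0.721550/1.08639 = 0.664170 mg/L.

0.6642 mg/L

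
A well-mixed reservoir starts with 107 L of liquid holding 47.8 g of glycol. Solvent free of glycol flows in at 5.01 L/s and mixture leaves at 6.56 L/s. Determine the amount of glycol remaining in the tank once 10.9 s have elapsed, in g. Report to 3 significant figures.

23.1 g

Let m(t) be the amount of glycol. Volume: V(t) = V₀ + (Q_in − Q_out) t = 107 − 1.5500 t; V(10.9) = 90.105 L.
Species balance (pure solvent in): dm/dt = −Q_out · m/V(t).
dm/m = −Q_out dt/(V₀ − 1.5500 t); integrating gives ln(m/m₀) = −(Q_out/(Q_in−Q_out)) ln(V/V₀).
m = m₀ (V₀/V)^(Q_out/(Q_in−Q_out)) = 47.8 × (107/90.105)^(-4.2323) = 23.097 g.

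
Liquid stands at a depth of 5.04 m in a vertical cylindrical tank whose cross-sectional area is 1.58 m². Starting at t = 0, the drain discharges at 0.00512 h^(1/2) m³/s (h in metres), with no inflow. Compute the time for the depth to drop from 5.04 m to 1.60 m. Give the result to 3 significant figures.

With no inflow, A dh/dt = −0.00512 √h.
∫ h^(−1/2) dh = −(0.00512/A) ∫ dt, giving 2√h = 2√h₀ − (0.00512/A) t.
t = 2A(√h₀ − √h)/0.00512 = 2·1.58·(√5.04 − √1.60)/0.00512
  = 3.1600 × (2.2450 − 1.2649) / 0.00512 = 604.90 s.

605 s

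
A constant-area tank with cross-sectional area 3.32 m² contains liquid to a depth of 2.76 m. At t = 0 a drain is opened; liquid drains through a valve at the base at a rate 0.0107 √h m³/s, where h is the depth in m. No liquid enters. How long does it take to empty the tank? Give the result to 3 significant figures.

1030 s

A dh/dt = −Q_out = −0.0107 √h.
∫ h^(−1/2) dh = −(0.0107/A) ∫ dt, giving 2√h = 2√h₀ − (0.0107/A) t.
Set h = 0: 2√h₀ = (0.0107/A) t_empty ⇒ t_empty = 2A√h₀/0.0107.
t_empty = 2·3.32·√2.76/0.0107 = 6.6400·1.6613/0.0107 = 1031.0 s.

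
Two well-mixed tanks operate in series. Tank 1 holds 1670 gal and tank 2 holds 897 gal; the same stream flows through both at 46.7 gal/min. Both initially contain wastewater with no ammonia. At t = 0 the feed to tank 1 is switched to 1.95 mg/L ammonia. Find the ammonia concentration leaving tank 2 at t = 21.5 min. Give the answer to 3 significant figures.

0.380 mg/L

Each tank obeys Vᵢ dCᵢ/dt = Q(Cᵢ₋₁ − Cᵢ), so τᵢ = Vᵢ/Q.
τ₁ = 1670/46.7 = 35.760 min; τ₂ = 897/46.7 = 19.208 min.
Solving the cascade with C₁(0)=C₂(0)=0 gives C₂(t) = C_in[1 − (τ₁ e^(−t/τ₁) − τ₂ e^(−t/τ₂))/(τ₁ − τ₂)].
At t = 21.5: e^(−t/τ₁) = 0.54814, e^(−t/τ₂) = 0.32649.
C₂ = 1.95·[1 − (35.760·0.54814 − 19.208·0.32649)/(16.552)] = 1.95·0.19466 = 0.37959 mg/L.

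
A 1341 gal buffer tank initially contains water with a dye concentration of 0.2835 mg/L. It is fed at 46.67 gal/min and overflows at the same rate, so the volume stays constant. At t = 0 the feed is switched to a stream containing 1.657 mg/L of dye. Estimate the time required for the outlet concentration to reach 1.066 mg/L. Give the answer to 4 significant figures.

Accumulation = in − out for the solute gives V dC/dt = Q(C_in − C), so τ = V/Q = 28.7337 min.
C(t) = C_in + (C₀ − C_in) e^(−t/τ). Set C = 1.066 and solve for t:
e^(−t/τ) = (C − C_in)/(C₀ − C_in) = (1.066 − 1.657)/(0.2835 − 1.657) = 0.430288
t = −τ ln(…) = 28.7337 × 0.843301 = 24.2311 min.

24.23 min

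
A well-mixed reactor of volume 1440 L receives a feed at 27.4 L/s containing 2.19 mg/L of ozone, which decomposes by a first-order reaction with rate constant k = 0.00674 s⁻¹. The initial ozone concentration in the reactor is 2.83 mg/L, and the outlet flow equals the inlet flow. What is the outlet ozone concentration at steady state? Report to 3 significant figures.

1.62 mg/L

V dC/dt = Q(C_in − C) − k V C.
Steady state (dC/dt = 0): C_ss = Q C_in/(Q + kV) = C_in/(1 + kV/Q).
C_ss = 27.4·2.19/(27.4 + 0.00674·1440) = 60.006/37.106 = 1.6172 mg/L.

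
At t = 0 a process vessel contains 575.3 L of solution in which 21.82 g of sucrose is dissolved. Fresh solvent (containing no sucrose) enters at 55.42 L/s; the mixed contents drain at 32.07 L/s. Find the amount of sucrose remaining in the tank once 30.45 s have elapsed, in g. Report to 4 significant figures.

Let m(t) be the amount of sucrose. Volume: V(t) = V₀ + (Q_in − Q_out) t = 575.3 + 23.3500 t; V(30.45) = 1286.31 L.
Solute balance: dm/dt = 0 − Q_out C = −Q_out m/V(t).
dm/m = −Q_out dt/(V₀ + 23.3500 t); integrating gives ln(m/m₀) = −(Q_out/(Q_in−Q_out)) ln(V/V₀).
m = m₀ (V₀/V)^(Q_out/(Q_in−Q_out)) = 21.82 × (575.3/1286.31)^(1.37345) = 7.22608 g.

7.226 g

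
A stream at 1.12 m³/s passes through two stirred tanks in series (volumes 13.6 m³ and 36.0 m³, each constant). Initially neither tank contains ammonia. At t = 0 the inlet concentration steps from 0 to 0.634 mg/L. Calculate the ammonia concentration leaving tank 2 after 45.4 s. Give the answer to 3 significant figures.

Time constants: τᵢ = Vᵢ/Q for each well-mixed tank.
τ₁ = 13.6/1.12 = 12.143 s; τ₂ = 36.0/1.12 = 32.143 s.
Solving the cascade with C₁(0)=C₂(0)=0 gives C₂(t) = C_in[1 − (τ₁ e^(−t/τ₁) − τ₂ e^(−t/τ₂))/(τ₁ − τ₂)].
At t = 45.4: e^(−t/τ₁) = 0.023782, e^(−t/τ₂) = 0.24355.
C₂ = 0.634·[1 − (12.143·0.023782 − 32.143·0.24355)/(-20.000)] = 0.634·0.62302 = 0.39500 mg/L.

0.395 mg/L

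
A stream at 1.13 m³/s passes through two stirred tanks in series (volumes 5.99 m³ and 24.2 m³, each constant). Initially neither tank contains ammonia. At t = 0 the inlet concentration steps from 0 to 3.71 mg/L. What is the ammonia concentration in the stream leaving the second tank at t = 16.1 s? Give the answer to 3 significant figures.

1.44 mg/L

Time constants: τᵢ = Vᵢ/Q for each well-mixed tank.
τ₁ = 5.99/1.13 = 5.3009 s; τ₂ = 24.2/1.13 = 21.416 s.
Solving the cascade with C₁(0)=C₂(0)=0 gives C₂(t) = C_in[1 − (τ₁ e^(−t/τ₁) − τ₂ e^(−t/τ₂))/(τ₁ − τ₂)].
At t = 16.1: e^(−t/τ₁) = 0.047968, e^(−t/τ₂) = 0.47153.
C₂ = 3.71·[1 − (5.3009·0.047968 − 21.416·0.47153)/(-16.115)] = 3.71·0.38915 = 1.4437 mg/L.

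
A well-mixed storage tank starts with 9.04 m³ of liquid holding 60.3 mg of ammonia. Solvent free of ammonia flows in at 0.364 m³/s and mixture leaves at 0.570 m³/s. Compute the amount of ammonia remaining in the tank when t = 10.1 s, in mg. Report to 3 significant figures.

Let m(t) be the amount of ammonia. Volume: V(t) = V₀ + (Q_in − Q_out) t = 9.04 − 0.20600 t; V(10.1) = 6.9594 m³.
Species balance (pure solvent in): dm/dt = −Q_out · m/V(t).
Separate: dm/m = −Q_out dt/V(t) ⇒ ln(m/m₀) = −(Q_out/(Q_in−Q_out)) ln(V/V₀).
m = m₀ (V₀/V)^(Q_out/(Q_in−Q_out)) = 60.3 × (9.04/6.9594)^(-2.7670) = 29.241 mg.

29.2 mg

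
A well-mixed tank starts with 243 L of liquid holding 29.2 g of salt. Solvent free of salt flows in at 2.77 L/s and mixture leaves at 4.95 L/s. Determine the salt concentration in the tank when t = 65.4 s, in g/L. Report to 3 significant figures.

0.0391 g/L

Let m(t) be the amount of salt. Volume: V(t) = V₀ + (Q_in − Q_out) t = 243 − 2.1800 t; V(65.4) = 100.43 L.
Species balance (pure solvent in): dm/dt = −Q_out · m/V(t).
Separate: dm/m = −Q_out dt/V(t) ⇒ ln(m/m₀) = −(Q_out/(Q_in−Q_out)) ln(V/V₀).
m = m₀ (V₀/V)^(Q_out/(Q_in−Q_out)) = 29.2 × (243/100.43)^(-2.2706) = 3.9266 g.
C = m/V = 3.9266/100.43 = 0.039099 g/L.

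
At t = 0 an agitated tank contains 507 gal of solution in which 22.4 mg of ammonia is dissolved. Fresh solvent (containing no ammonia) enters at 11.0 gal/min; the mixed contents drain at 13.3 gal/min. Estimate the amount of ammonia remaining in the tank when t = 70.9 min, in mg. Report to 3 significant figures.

2.37 mg

Total volume: dV/dt = Q_in − Q_out = -2.3000 gal/min, so V(t) = 507 − 2.3000 t and V(70.9) = 343.93 gal.
Species balance (pure solvent in): dm/dt = −Q_out · m/V(t).
dm/m = −Q_out dt/(V₀ − 2.3000 t); integrating gives ln(m/m₀) = −(Q_out/(Q_in−Q_out)) ln(V/V₀).
m = m₀ (V₀/V)^(Q_out/(Q_in−Q_out)) = 22.4 × (507/343.93)^(-5.7826) = 2.3750 mg.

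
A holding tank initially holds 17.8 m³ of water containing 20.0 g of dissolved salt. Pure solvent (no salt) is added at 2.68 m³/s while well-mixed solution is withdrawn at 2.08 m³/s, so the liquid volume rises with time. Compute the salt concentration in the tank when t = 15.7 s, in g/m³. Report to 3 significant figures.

0.169 g/m³

Total volume: dV/dt = Q_in − Q_out = 0.60000 m³/s, so V(t) = 17.8 + 0.60000 t and V(15.7) = 27.220 m³.
No salt enters, so dm/dt = −Q_out · (m/V).
Separate: dm/m = −Q_out dt/V(t) ⇒ ln(m/m₀) = −(Q_out/(Q_in−Q_out)) ln(V/V₀).
m = m₀ (V₀/V)^(Q_out/(Q_in−Q_out)) = 20.0 × (17.8/27.220)^(3.4667) = 4.5871 g.
C = m/V = 4.5871/27.220 = 0.16852 g/m³.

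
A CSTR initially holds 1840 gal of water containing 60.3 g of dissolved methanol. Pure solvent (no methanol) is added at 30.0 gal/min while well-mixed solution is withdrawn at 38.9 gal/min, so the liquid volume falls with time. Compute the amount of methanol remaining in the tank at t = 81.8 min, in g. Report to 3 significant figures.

Total volume: dV/dt = Q_in − Q_out = -8.9000 gal/min, so V(t) = 1840 − 8.9000 t and V(81.8) = 1112.0 gal.
Solute balance: dm/dt = 0 − Q_out C = −Q_out m/V(t).
Separate: dm/m = −Q_out dt/V(t) ⇒ ln(m/m₀) = −(Q_out/(Q_in−Q_out)) ln(V/V₀).
m = m₀ (V₀/V)^(Q_out/(Q_in−Q_out)) = 60.3 × (1840/1112.0)^(-4.3708) = 6.6732 g.

6.67 g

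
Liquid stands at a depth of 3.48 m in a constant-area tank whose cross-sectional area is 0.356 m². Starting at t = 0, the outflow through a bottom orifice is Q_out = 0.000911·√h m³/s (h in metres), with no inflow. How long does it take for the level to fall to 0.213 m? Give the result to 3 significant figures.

Unsteady balance on liquid volume: A dh/dt = −0.000911 √h.
Separate and integrate: 2(√h − √h₀) = −(0.000911/A) t.
t = 2A(√h₀ − √h)/0.000911 = 2·0.356·(√3.48 − √0.213)/0.000911
  = 0.71200 × (1.8655 − 0.46152) / 0.000911 = 1097.3 s.

1100 s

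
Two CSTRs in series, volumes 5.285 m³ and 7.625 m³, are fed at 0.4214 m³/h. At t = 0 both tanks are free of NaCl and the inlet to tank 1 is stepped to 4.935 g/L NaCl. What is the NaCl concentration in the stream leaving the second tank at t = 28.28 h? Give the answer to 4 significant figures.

2.735 g/L

Time constants: τᵢ = Vᵢ/Q for each well-mixed tank.
τ₁ = 5.285/0.4214 = 12.5415 h; τ₂ = 7.625/0.4214 = 18.0944 h.
Solving the cascade with C₁(0)=C₂(0)=0 gives C₂(t) = C_in[1 − (τ₁ e^(−t/τ₁) − τ₂ e^(−t/τ₂))/(τ₁ − τ₂)].
At t = 28.28: e^(−t/τ₁) = 0.104883, e^(−t/τ₂) = 0.209525.
C₂ = 4.935·[1 − (12.5415·0.104883 − 18.0944·0.209525)/(-5.55292)] = 4.935·0.554135 = 2.73466 g/L.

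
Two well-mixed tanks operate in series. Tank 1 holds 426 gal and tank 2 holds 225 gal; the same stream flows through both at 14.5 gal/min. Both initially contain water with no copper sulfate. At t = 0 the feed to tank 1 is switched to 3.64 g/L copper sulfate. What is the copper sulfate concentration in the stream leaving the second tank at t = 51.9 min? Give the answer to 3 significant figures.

2.47 g/L

Each tank obeys Vᵢ dCᵢ/dt = Q(Cᵢ₋₁ − Cᵢ), so τᵢ = Vᵢ/Q.
τ₁ = 426/14.5 = 29.379 min; τ₂ = 225/14.5 = 15.517 min.
Solving the cascade with C₁(0)=C₂(0)=0 gives C₂(t) = C_in[1 − (τ₁ e^(−t/τ₁) − τ₂ e^(−t/τ₂))/(τ₁ − τ₂)].
At t = 51.9: e^(−t/τ₁) = 0.17092, e^(−t/τ₂) = 0.035272.
C₂ = 3.64·[1 − (29.379·0.17092 − 15.517·0.035272)/(13.862)] = 3.64·0.67723 = 2.4651 g/L.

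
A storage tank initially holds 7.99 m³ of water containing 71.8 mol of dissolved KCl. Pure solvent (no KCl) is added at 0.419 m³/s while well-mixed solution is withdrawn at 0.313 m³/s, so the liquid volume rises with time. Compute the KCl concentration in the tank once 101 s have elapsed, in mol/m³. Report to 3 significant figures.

0.312 mol/m³

Let m(t) be the amount of KCl. Volume: V(t) = V₀ + (Q_in − Q_out) t = 7.99 + 0.10600 t; V(101) = 18.696 m³.
Solute balance: dm/dt = 0 − Q_out C = −Q_out m/V(t).
dm/m = −Q_out dt/(V₀ + 0.10600 t); integrating gives ln(m/m₀) = −(Q_out/(Q_in−Q_out)) ln(V/V₀).
m = m₀ (V₀/V)^(Q_out/(Q_in−Q_out)) = 71.8 × (7.99/18.696)^(2.9528) = 5.8336 mol.
C = m/V = 5.8336/18.696 = 0.31202 mol/m³.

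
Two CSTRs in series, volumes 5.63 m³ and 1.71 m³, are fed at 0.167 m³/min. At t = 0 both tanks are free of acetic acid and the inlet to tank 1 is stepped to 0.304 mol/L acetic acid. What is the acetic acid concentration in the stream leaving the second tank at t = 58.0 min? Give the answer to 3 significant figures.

Species balance on tank i: dCᵢ/dt = (Cᵢ₋₁ − Cᵢ)/τᵢ with τᵢ = Vᵢ/Q.
τ₁ = 5.63/0.167 = 33.713 min; τ₂ = 1.71/0.167 = 10.240 min.
Solving the cascade with C₁(0)=C₂(0)=0 gives C₂(t) = C_in[1 − (τ₁ e^(−t/τ₁) − τ₂ e^(−t/τ₂))/(τ₁ − τ₂)].
At t = 58.0: e^(−t/τ₁) = 0.17899, e^(−t/τ₂) = 0.0034675.
C₂ = 0.304·[1 − (33.713·0.17899 − 10.240·0.0034675)/(23.473)] = 0.304·0.74444 = 0.22631 mol/L.

0.226 mol/L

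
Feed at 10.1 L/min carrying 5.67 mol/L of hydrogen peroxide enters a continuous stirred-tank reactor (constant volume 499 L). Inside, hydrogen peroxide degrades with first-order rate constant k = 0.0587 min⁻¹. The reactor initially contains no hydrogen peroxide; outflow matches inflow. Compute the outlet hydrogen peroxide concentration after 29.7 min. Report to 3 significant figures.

1.31 mol/L

V dC/dt = Q(C_in − C) − k V C.
This is linear with rate a = Q/V + k = 0.078940 min⁻¹.
C_ss = Q C_in/(Q + kV) = 1.4538 mol/L; C(t) = C_ss + (C₀ − C_ss) e^(−a t).
C(29.7) = 1.4538 + (-1.4538)·e^(−0.078940·29.7) = 1.4538 + (-1.4538)·0.095892 = 1.3144 mol/L.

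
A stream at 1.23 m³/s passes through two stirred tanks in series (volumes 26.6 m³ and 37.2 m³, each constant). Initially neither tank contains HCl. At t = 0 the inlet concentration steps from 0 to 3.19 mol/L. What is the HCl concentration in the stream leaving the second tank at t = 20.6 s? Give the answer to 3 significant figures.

0.613 mol/L

Each tank obeys Vᵢ dCᵢ/dt = Q(Cᵢ₋₁ − Cᵢ), so τᵢ = Vᵢ/Q.
τ₁ = 26.6/1.23 = 21.626 s; τ₂ = 37.2/1.23 = 30.244 s.
Tank 1: C₁ = C_in(1 − e^(−t/τ₁)). Tank 2 (τ₁ ≠ τ₂): C₂ = C_in[1 − (τ₁ e^(−t/τ₁) − τ₂ e^(−t/τ₂))/(τ₁ − τ₂)].
At t = 20.6: e^(−t/τ₁) = 0.38575, e^(−t/τ₂) = 0.50605.
C₂ = 3.19·[1 − (21.626·0.38575 − 30.244·0.50605)/(-8.6179)] = 3.19·0.19209 = 0.61277 mol/L.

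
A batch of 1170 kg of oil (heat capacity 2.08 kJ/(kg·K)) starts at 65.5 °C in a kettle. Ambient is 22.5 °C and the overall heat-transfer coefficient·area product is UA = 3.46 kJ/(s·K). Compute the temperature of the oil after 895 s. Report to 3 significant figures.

34.5 °C

Lumped-capacitance energy balance: M c_p dT/dt = UA(T_amb − T).
dT/dt = (T_ss − T)/τ with T_ss = T_amb = 22.500 °C, τ = M c_p/UA = 1170·2.08/3.46 = 703.35 s.
Solution: T(t) = T_ss + (T₀ − T_ss) e^(−t/τ).
T(895) = 22.500 + (43.000)·0.28014 = 34.546 °C.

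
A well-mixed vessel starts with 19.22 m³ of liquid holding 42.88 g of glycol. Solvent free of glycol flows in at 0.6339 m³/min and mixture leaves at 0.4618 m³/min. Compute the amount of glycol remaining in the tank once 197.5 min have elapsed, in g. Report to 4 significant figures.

Let m(t) be the amount of glycol. Volume: V(t) = V₀ + (Q_in − Q_out) t = 19.22 + 0.172100 t; V(197.5) = 53.2098 m³.
Solute balance: dm/dt = 0 − Q_out C = −Q_out m/V(t).
Separate: dm/m = −Q_out dt/V(t) ⇒ ln(m/m₀) = −(Q_out/(Q_in−Q_out)) ln(V/V₀).
m = m₀ (V₀/V)^(Q_out/(Q_in−Q_out)) = 42.88 × (19.22/53.2098)^(2.68332) = 2.78989 g.

2.790 g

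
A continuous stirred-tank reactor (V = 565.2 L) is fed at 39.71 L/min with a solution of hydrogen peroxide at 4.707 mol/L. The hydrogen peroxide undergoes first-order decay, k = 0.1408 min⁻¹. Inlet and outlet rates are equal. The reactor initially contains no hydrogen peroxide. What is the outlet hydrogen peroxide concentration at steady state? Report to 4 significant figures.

1.567 mol/L

Accumulation = in − out − consumed: V dC/dt = Q C_in − Q C − k V C.
At steady state: 0 = Q C_in − (Q + kV) C_ss, so C_ss = Q C_in/(Q + kV).
C_ss = 39.71·4.707/(39.71 + 0.1408·565.2) = 186.915/119.290 = 1.56689 mol/L.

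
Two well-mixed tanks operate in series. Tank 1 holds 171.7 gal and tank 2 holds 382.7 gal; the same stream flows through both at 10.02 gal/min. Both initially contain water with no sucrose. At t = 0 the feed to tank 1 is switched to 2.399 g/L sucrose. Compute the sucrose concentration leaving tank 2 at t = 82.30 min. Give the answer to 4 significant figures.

Each tank obeys Vᵢ dCᵢ/dt = Q(Cᵢ₋₁ − Cᵢ), so τᵢ = Vᵢ/Q.
τ₁ = 171.7/10.02 = 17.1357 min; τ₂ = 382.7/10.02 = 38.1936 min.
Solving the cascade with C₁(0)=C₂(0)=0 gives C₂(t) = C_in[1 − (τ₁ e^(−t/τ₁) − τ₂ e^(−t/τ₂))/(τ₁ − τ₂)].
At t = 82.30: e^(−t/τ₁) = 0.00820649, e^(−t/τ₂) = 0.115925.
C₂ = 2.399·[1 − (17.1357·0.00820649 − 38.1936·0.115925)/(-21.0579)] = 2.399·0.796419 = 1.91061 g/L.

1.911 g/L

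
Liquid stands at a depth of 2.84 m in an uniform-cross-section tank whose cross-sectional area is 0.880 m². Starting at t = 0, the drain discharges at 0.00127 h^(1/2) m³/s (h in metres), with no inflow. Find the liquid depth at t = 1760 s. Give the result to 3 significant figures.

With no inflow, A dh/dt = −0.00127 √h.
This is separable: 2 d(√h)/dt = −0.00127/A, so √h = √h₀ − (0.00127/(2A)) t.
√h = √2.84 − 0.00127·1760/(2·0.880) = 1.6852 − 1.2700 = 0.41523.
h = 0.41523² = 0.17242 m.

0.172 m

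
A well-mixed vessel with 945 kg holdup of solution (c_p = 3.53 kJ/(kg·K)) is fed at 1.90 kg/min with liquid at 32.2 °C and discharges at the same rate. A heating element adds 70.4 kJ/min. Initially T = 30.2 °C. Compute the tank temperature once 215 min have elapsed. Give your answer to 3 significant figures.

34.6 °C

M c_p dT/dt = ṁ c_p (T_in − T) + Q̇.
τ = M/ṁ = 497.37 min; T_ss = T_in + Q̇/(ṁ c_p) = 32.2 + 70.4/(1.90·3.53) = 42.696 °C.
Integrating: T(t) = T_ss + (T₀ − T_ss) e^(−t/τ).
T(215) = 42.696 + (-12.496)·e^(−215/497.37) = 42.696 + (-12.496)·0.64903 = 34.586 °C.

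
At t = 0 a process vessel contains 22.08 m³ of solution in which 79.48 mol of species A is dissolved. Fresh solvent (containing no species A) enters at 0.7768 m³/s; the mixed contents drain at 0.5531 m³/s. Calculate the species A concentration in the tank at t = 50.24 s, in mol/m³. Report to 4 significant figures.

0.8625 mol/m³

Let m(t) be the amount of species A. Volume: V(t) = V₀ + (Q_in − Q_out) t = 22.08 + 0.223700 t; V(50.24) = 33.3187 m³.
No species A enters, so dm/dt = −Q_out · (m/V).
dm/m = −Q_out dt/(V₀ + 0.223700 t); integrating gives ln(m/m₀) = −(Q_out/(Q_in−Q_out)) ln(V/V₀).
m = m₀ (V₀/V)^(Q_out/(Q_in−Q_out)) = 79.48 × (22.08/33.3187)^(2.47251) = 28.7375 mol.
C = m/V = 28.7375/33.3187 = 0.862503 mol/m³.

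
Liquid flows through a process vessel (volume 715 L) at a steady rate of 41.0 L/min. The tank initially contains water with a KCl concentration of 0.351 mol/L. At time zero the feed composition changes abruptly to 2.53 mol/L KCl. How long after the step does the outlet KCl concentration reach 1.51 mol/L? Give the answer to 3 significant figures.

Mass balance on the solute (V constant): V dC/dt = Q(C_in − C), so τ = V/Q = 17.439 min.
C(t) = C_in + (C₀ − C_in) e^(−t/τ). Set C = 1.51 and solve for t:
e^(−t/τ) = (C − C_in)/(C₀ − C_in) = (1.51 − 2.53)/(0.351 − 2.53) = 0.46810
t = −τ ln(…) = 17.439 × 0.75906 = 13.237 min.

13.2 min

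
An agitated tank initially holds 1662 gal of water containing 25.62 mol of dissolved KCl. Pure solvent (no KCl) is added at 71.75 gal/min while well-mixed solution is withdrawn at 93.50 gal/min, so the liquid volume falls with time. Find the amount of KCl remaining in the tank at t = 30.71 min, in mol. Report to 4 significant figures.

2.812 mol

Total volume: dV/dt = Q_in − Q_out = -21.7500 gal/min, so V(t) = 1662 − 21.7500 t and V(30.71) = 994.058 gal.
Solute balance: dm/dt = 0 − Q_out C = −Q_out m/V(t).
Separate: dm/m = −Q_out dt/V(t) ⇒ ln(m/m₀) = −(Q_out/(Q_in−Q_out)) ln(V/V₀).
m = m₀ (V₀/V)^(Q_out/(Q_in−Q_out)) = 25.62 × (1662/994.058)^(-4.29885) = 2.81185 mol.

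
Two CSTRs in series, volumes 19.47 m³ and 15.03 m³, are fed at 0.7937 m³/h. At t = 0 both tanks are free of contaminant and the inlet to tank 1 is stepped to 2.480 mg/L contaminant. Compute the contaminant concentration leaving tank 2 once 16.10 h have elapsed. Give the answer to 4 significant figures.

0.4259 mg/L

Time constants: τᵢ = Vᵢ/Q for each well-mixed tank.
τ₁ = 19.47/0.7937 = 24.5307 h; τ₂ = 15.03/0.7937 = 18.9366 h.
Tank 1: C₁ = C_in(1 − e^(−t/τ₁)). Tank 2 (τ₁ ≠ τ₂): C₂ = C_in[1 − (τ₁ e^(−t/τ₁) − τ₂ e^(−t/τ₂))/(τ₁ − τ₂)].
At t = 16.10: e^(−t/τ₁) = 0.518756, e^(−t/τ₂) = 0.427328.
C₂ = 2.480·[1 − (24.5307·0.518756 − 18.9366·0.427328)/(5.59405)] = 2.480·0.171745 = 0.425928 mg/L.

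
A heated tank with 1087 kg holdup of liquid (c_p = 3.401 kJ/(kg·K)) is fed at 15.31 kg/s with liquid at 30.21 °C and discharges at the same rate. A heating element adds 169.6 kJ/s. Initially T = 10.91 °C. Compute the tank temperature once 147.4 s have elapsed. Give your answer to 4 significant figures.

M c_p dT/dt = ṁ c_p (T_in − T) + Q̇.
Rearrange: dT/dt = (T_ss − T)/τ with τ = M/ṁ = 70.9993 s and T_ss = T_in + Q̇/(ṁ c_p) = 33.4672 °C.
Solution: T(t) = T_ss + (T₀ − T_ss) e^(−t/τ).
T(147.4) = 33.4672 + (-22.5572)·e^(−147.4/70.9993) = 33.4672 + (-22.5572)·0.125421 = 30.6380 °C.

30.64 °C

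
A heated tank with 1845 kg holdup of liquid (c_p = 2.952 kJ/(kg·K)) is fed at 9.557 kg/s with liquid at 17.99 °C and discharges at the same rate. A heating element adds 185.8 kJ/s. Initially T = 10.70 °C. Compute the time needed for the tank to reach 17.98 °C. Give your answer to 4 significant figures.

M c_p dT/dt = ṁ c_p (T_in − T) + Q̇.
τ = M/ṁ = 193.052 s; T_ss = T_in + Q̇/(ṁ c_p) = 24.5758 °C.
T(t) = T_ss + (T₀ − T_ss) e^(−t/τ). Set T = 17.98:
e^(−t/τ) = (17.98 − 24.5758)/(10.70 − 24.5758) = 0.475345
t = −193.052 · ln(0.475345) = 143.576 s.

143.6 s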